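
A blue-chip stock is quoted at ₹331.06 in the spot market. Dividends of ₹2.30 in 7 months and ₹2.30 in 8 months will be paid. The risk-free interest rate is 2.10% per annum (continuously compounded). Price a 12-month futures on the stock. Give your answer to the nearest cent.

₹333.45

PV(dividends) I = 2.30·e^(−0.0210·7/12) + 2.30·e^(−0.0210·8/12)
I = 2.2720 + 2.2680 = 4.5400
F = (S − I)·e^(rT) = (331.06 − 4.5400) · e^(0.0210·12/12)
= 326.5200 · e^0.021000 = 326.5200 × 1.021222 = ₹333.45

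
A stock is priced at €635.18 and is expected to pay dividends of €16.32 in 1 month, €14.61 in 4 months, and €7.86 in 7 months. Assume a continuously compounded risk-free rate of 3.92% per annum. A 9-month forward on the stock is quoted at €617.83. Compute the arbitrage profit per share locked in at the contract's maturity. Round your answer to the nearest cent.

PV(dividends) I = 16.32·e^(−0.0392·1/12) + 14.61·e^(−0.0392·4/12) + 7.86·e^(−0.0392·7/12) = 38.3694
Fair forward F* = (S − I)·e^(rT) = (635.18 − 38.3694)·e^0.029400 = 596.8106 × 1.029836 = 614.6170
Market €617.83 > fair 614.6170: forward overpriced → cash-and-carry (borrow at r, buy the stock and collect the dividends, short the forward).
Profit at T = |F_mkt − F*| = |617.83 − 614.6170| = €3.21 per share

€3.21 per share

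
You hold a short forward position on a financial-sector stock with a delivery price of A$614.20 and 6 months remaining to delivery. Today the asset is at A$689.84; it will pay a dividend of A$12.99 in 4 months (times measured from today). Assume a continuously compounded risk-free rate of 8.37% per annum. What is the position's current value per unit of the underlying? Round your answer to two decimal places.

-A$88.18

PV(remaining dividends) I = 12.99·e^(−0.0837·4/12) = 12.6326
Current forward F = (S − I)·e^(rT) = (689.84 − 12.6326)·e^(0.0837·6/12) = 677.2074 × 1.042738 = 706.1499
Value (long) = (F − K)·e^(−rT) = (706.1499 − 614.20) × 0.959014 = 88.1812
Short position value = −(long value) = -A$88.18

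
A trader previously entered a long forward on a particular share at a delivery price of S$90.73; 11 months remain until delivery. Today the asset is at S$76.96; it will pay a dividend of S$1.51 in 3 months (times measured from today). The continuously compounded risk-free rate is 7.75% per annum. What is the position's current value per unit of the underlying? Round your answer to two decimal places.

PV(remaining dividends) I = 1.51·e^(−0.0775·3/12) = 1.4810
Current forward F = (S − I)·e^(rT) = (76.96 − 1.4810)·e^(0.0775·11/12) = 75.4790 × 1.073626 = 81.0362
Value (long) = (F − K)·e^(−rT) = (81.0362 − 90.73) × 0.931423 = -9.0290
Value = -S$9.03

-S$9.03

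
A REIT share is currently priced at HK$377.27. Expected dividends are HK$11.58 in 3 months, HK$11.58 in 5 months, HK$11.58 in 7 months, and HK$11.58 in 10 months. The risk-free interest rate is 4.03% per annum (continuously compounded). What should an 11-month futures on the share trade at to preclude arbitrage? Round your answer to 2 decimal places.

HK$344.40

PV(dividends) I = 11.58·e^(−0.0403·3/12) + 11.58·e^(−0.0403·5/12) + 11.58·e^(−0.0403·7/12) + 11.58·e^(−0.0403·10/12)
I = 11.4639 + 11.3872 + 11.3109 + 11.1976 = 45.3596
F = (S − I)·e^(rT) = (377.27 − 45.3596) · e^(0.0403·11/12)
= 331.9104 · e^0.036942 = 331.9104 × 1.037633 = HK$344.40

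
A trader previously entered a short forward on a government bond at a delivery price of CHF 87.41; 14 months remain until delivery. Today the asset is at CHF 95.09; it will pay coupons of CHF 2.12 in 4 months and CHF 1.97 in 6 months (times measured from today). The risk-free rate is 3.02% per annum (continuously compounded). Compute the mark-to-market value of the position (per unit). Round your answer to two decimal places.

-CHF 6.67

PV(remaining coupons) I = 2.12·e^(−0.0302·4/12) + 1.97·e^(−0.0302·6/12) = 4.0392
Current forward F = (S − I)·e^(rT) = (95.09 − 4.0392)·e^(0.0302·14/12) = 91.0508 × 1.035861 = 94.3160
Value (long) = (F − K)·e^(−rT) = (94.3160 − 87.41) × 0.965380 = 6.6669
Short position value = −(long value) = -CHF 6.67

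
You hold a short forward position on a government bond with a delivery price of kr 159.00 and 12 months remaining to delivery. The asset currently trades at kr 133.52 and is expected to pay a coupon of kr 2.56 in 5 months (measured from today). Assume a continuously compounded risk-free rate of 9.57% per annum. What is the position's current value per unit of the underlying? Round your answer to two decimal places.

kr 13.43

PV(remaining coupons) I = 2.56·e^(−0.0957·5/12) = 2.4599
Current forward F = (S − I)·e^(rT) = (133.52 − 2.4599)·e^(0.0957·12/12) = 131.0601 × 1.100429 = 144.2223
Value (long) = (F − K)·e^(−rT) = (144.2223 − 159.00) × 0.908737 = -13.4290
Short position value = −(long value) = kr 13.43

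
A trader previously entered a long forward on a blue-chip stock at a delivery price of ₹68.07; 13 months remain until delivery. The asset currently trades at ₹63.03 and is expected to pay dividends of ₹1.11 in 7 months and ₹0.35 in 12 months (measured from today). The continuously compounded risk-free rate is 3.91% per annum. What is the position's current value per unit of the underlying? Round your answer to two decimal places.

-₹3.64

PV(remaining dividends) I = 1.11·e^(−0.0391·7/12) + 0.35·e^(−0.0391·12/12) = 1.4215
Current forward F = (S − I)·e^(rT) = (63.03 − 1.4215)·e^(0.0391·13/12) = 61.6085 × 1.043268 = 64.2742
Value (long) = (F − K)·e^(−rT) = (64.2742 − 68.07) × 0.958526 = -3.6384
Value = -₹3.64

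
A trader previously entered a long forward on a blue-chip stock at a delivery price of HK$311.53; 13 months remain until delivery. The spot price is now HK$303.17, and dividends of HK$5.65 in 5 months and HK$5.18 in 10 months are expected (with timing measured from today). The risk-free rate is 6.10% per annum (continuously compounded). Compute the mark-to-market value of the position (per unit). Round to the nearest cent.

HK$1.13

PV(remaining dividends) I = 5.65·e^(−0.0610·5/12) + 5.18·e^(−0.0610·10/12) = 10.4315
Current forward F = (S − I)·e^(rT) = (303.17 − 10.4315)·e^(0.0610·13/12) = 292.7385 × 1.068316 = 312.7372
Value (long) = (F − K)·e^(−rT) = (312.7372 − 311.53) × 0.936053 = 1.1300
Value = HK$1.13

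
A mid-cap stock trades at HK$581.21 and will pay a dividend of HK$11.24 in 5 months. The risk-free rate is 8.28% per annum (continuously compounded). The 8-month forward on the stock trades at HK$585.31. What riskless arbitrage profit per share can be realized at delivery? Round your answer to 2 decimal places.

PV(dividends) I = 11.24·e^(−0.0828·5/12) = 10.8588
Fair forward F* = (S − I)·e^(rT) = (581.21 − 10.8588)·e^0.055200 = 570.3512 × 1.056752 = 602.7198
Market HK$585.31 < fair 602.7198: forward underpriced → reverse cash-and-carry (short the stock, invest proceeds at r, pay the dividends, go long the forward).
Profit at T = |F_mkt − F*| = |585.31 − 602.7198| = HK$17.41 per share

HK$17.41 per share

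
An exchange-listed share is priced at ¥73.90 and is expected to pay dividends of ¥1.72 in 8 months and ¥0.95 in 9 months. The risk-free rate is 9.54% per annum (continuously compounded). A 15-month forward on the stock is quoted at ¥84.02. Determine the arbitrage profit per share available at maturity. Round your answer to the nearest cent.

¥3.58 per share

PV(dividends) I = 1.72·e^(−0.0954·8/12) + 0.95·e^(−0.0954·9/12) = 2.4984
Fair forward F* = (S − I)·e^(rT) = (73.90 − 2.4984)·e^0.119250 = 71.4016 × 1.126652 = 80.4448
Market ¥84.02 > fair 80.4448: forward overpriced → cash-and-carry (borrow at r, buy the stock and collect the dividends, short the forward).
Profit at T = |F_mkt − F*| = |84.02 − 80.4448| = ¥3.58 per share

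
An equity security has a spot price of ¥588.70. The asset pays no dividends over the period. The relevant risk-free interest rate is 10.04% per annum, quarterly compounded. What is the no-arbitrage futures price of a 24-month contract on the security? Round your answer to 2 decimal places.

F = S · (1+r/4)^(4T)
= 588.70 × 1.219354
F = ¥717.83

¥717.83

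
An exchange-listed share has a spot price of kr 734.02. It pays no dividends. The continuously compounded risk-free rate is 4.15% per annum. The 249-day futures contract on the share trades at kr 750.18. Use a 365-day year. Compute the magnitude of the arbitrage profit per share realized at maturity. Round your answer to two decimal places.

Fair futures: F* = S·e^(carry·T), with carry = r = 0.0415
F* = 734.02 · e^(0.0415 × 249/365) = 734.02 · e^0.028311 = 734.02 × 1.028716 = kr 755.0981
Market kr 750.18 < fair kr 755.0981: forward underpriced → reverse cash-and-carry (short spot, go long the forward).
At maturity, profit = |F_mkt − F*| = |750.18 − 755.0981| = kr 4.92 per share

kr 4.92 per share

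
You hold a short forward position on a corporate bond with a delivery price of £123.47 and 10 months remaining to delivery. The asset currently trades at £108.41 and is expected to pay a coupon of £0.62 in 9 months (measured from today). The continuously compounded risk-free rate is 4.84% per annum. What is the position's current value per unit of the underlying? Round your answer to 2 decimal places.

PV(remaining coupons) I = 0.62·e^(−0.0484·9/12) = 0.5979
Current forward F = (S − I)·e^(rT) = (108.41 − 0.5979)·e^(0.0484·10/12) = 107.8121 × 1.041158 = 112.2494
Value (long) = (F − K)·e^(−rT) = (112.2494 − 123.47) × 0.960469 = -10.7770
Short position value = −(long value) = £10.78

£10.78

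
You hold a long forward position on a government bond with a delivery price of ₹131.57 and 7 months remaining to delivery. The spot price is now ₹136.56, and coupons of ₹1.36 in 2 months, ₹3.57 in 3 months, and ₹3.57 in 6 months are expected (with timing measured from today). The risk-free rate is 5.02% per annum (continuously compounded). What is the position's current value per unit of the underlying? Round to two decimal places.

PV(remaining coupons) I = 1.36·e^(−0.0502·2/12) + 3.57·e^(−0.0502·3/12) + 3.57·e^(−0.0502·6/12) = 8.3557
Current forward F = (S − I)·e^(rT) = (136.56 − 8.3557)·e^(0.0502·7/12) = 128.2043 × 1.029716 = 132.0140
Value (long) = (F − K)·e^(−rT) = (132.0140 − 131.57) × 0.971141 = 0.4312
Value = ₹0.43

₹0.43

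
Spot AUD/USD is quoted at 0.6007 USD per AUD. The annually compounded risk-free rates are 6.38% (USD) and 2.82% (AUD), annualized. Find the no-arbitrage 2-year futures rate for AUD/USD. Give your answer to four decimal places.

0.6430

By covered interest parity, F = S · (1+r_USD)^T / (1+r_AUD)^T
= 0.6007 × 1.131670 / 1.057195 = 0.6007 × 1.070446
F = 0.6430 USD per AUD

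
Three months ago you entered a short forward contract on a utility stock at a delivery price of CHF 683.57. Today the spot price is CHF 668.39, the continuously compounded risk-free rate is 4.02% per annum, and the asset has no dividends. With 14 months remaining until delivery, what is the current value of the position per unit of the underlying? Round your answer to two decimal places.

-CHF 16.14

Current fair forward for the remaining 14 months: F = S·e^(r·T), r = 0.0402
F = 668.39 · e^(0.0402 × 14/12) = 668.39 × 1.048017 = 700.4841
Value of long forward = (F − K)·e^(−rT) = (700.4841 − 683.57) · e^(−0.0402·14/12)
= 16.9141 × 0.954183 = 16.14
Short position value = −(long value) = -CHF 16.14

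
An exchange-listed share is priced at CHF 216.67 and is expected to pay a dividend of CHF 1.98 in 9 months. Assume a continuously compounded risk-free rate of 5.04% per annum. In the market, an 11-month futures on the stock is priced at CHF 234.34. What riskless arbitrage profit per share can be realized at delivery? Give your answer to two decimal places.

CHF 9.42 per share

PV(dividends) I = 1.98·e^(−0.0504·9/12) = 1.9066
Fair futures F* = (S − I)·e^(rT) = (216.67 − 1.9066)·e^0.046200 = 214.7634 × 1.047284 = 224.9183
Market CHF 234.34 > fair 224.9183: forward overpriced → cash-and-carry (borrow at r, buy the stock and collect the dividends, short the forward).
Profit at T = |F_mkt − F*| = |234.34 − 224.9183| = CHF 9.42 per share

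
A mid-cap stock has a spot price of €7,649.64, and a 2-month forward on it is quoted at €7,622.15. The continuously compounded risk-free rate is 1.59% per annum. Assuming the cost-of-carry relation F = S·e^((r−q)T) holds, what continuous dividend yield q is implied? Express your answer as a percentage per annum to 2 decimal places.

From F = S·e^((r−q)T): (r − q) = ln(F/S)/T
ln(7622.15/7649.64) = ln(0.996406) = -0.003600
(r − q) = -0.003600 / (2/12) = -0.021600
q = r − ln(F/S)/T = 0.0159 + 0.021600 = 0.037500
q = 3.75%

3.75%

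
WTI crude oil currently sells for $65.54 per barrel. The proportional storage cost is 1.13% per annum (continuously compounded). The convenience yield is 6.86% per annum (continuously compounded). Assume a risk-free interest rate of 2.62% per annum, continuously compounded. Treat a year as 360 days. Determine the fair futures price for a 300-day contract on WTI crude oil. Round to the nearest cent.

Net carry = r + u − y = 0.0262 + 0.0113 − 0.0686 = -0.0311
F = S·e^((r+u−y)T) = 65.54 · e^(-0.0311 × 300/360) = 65.54 · e^-0.025917
= 65.54 × 0.974416 = $63.86 per barrel

$63.86 per barrel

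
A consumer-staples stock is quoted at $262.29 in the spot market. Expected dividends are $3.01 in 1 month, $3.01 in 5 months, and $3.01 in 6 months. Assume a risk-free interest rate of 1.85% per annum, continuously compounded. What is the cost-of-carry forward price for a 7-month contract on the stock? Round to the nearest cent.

$256.06

PV(dividends) I = 3.01·e^(−0.0185·1/12) + 3.01·e^(−0.0185·5/12) + 3.01·e^(−0.0185·6/12)
I = 3.0054 + 2.9869 + 2.9823 = 8.9746
F = (S − I)·e^(rT) = (262.29 − 8.9746) · e^(0.0185·7/12)
= 253.3154 · e^0.010792 = 253.3154 × 1.010850 = $256.06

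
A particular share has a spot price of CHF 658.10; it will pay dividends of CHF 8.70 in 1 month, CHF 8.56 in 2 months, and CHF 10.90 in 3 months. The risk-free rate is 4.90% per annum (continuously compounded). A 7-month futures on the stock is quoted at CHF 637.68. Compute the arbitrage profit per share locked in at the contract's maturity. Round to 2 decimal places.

CHF 10.77 per share

PV(dividends) I = 8.70·e^(−0.0490·1/12) + 8.56·e^(−0.0490·2/12) + 10.90·e^(−0.0490·3/12) = 27.9222
Fair futures F* = (S − I)·e^(rT) = (658.10 − 27.9222)·e^0.028583 = 630.1778 × 1.028995 = 648.4498
Market CHF 637.68 < fair 648.4498: forward underpriced → reverse cash-and-carry (short the stock, invest proceeds at r, pay the dividends, go long the forward).
Profit at T = |F_mkt − F*| = |637.68 − 648.4498| = CHF 10.77 per share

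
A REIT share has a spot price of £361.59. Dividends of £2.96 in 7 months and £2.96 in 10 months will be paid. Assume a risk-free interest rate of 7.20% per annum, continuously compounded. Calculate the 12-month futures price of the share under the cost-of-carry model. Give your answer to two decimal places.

£382.54

PV(dividends) I = 2.96·e^(−0.0720·7/12) + 2.96·e^(−0.0720·10/12)
I = 2.8383 + 2.7876 = 5.6259
F = (S − I)·e^(rT) = (361.59 − 5.6259) · e^(0.0720·12/12)
= 355.9641 · e^0.072000 = 355.9641 × 1.074655 = £382.54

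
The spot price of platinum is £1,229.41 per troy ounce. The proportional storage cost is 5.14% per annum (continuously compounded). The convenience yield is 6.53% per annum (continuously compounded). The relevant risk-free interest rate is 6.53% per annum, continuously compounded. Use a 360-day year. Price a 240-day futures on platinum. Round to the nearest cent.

Net carry = r + u − y = 0.0653 + 0.0514 − 0.0653 = 0.0514
F = S·e^((r+u−y)T) = 1229.41 · e^(0.0514 × 240/360) = 1229.41 · e^0.03426667
= 1229.41 × 1.03486054 = £1,272.27 per troy ounce

£1,272.27 per troy ounce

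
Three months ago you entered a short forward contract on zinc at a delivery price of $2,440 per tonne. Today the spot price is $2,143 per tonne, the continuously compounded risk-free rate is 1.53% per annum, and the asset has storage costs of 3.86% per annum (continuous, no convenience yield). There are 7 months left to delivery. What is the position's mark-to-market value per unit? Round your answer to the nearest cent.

Current fair forward for the remaining 7 months: F = S·e^((r + u)·T), (r + u) = 0.0153 + 0.0386 = 0.0539
F = 2143 · e^(0.0539 × 7/12) = 2143 × 1.03194118 = 2211.4499
Value of long forward = (F − K)·e^(−rT) = (2211.4499 − 2440) · e^(−0.0153·7/12)
= -228.5501 × 0.99111471 = -226.52
Short position value = −(long value) = $226.52

$226.52 per tonne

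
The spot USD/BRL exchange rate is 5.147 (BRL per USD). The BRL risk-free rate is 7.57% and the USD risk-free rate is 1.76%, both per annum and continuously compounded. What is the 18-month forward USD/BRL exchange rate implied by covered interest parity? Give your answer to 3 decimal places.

5.616

F = S·e^((r_BRL − r_USD)T) = 5.147 · e^((0.0757 − 0.0176) × 18/12)
= 5.147 · e^0.087150 = 5.147 × 1.091060
F = 5.616 BRL per USD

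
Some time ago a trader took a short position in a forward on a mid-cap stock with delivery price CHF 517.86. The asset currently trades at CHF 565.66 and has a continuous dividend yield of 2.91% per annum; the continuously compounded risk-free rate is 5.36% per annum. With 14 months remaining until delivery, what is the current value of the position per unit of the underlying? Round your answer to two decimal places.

-CHF 60.31

Current fair forward for the remaining 14 months: F = S·e^((r − q)·T), (r − q) = 0.0536 − 0.0291 = 0.0245
F = 565.66 · e^(0.0245 × 14/12) = 565.66 × 1.028996 = 582.0619
Value of long forward = (F − K)·e^(−rT) = (582.0619 − 517.86) · e^(−0.0536·14/12)
= 64.2019 × 0.939382 = 60.31
Short position value = −(long value) = -CHF 60.31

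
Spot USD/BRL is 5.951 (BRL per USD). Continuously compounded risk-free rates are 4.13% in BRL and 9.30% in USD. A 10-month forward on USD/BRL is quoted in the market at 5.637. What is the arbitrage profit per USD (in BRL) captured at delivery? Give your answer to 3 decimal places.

0.063 per USD (in BRL)

Fair forward: F* = S·e^(carry·T), with carry = (r_BRL − r_USD) = 0.0413 − 0.0930 = -0.0517
F* = 5.951 · e^(-0.0517 × 10/12) = 5.951 · e^-0.043083 = 5.951 × 0.957832 = 5.7001
Market 5.637 < fair 5.7001: forward underpriced → reverse cash-and-carry (short spot, go long the forward).
At maturity, profit = |F_mkt − F*| = |5.637 − 5.7001| = 0.063 per USD (in BRL)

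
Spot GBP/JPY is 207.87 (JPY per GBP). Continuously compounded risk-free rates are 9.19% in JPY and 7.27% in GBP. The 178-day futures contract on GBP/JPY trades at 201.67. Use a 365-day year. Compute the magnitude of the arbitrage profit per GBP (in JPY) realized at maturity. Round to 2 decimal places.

8.16 per GBP (in JPY)

Fair futures: F* = S·e^(carry·T), with carry = (r_JPY − r_GBP) = 0.0919 − 0.0727 = 0.0192
F* = 207.87 · e^(0.0192 × 178/365) = 207.87 · e^0.009363 = 207.87 × 1.009407 = 209.8254
Market 201.67 < fair 209.8254: forward underpriced → reverse cash-and-carry (short spot, go long the forward).
At maturity, profit = |F_mkt − F*| = |201.67 − 209.8254| = 8.16 per GBP (in JPY)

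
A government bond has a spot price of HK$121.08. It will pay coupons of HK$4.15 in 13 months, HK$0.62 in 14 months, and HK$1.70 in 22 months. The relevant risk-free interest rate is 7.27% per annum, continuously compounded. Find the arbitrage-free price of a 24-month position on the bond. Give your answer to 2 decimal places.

PV(coupons) I = 4.15·e^(−0.0727·13/12) + 0.62·e^(−0.0727·14/12) + 1.70·e^(−0.0727·22/12)
I = 3.8357 + 0.5696 + 1.4879 = 5.8932
F = (S − I)·e^(rT) = (121.08 − 5.8932) · e^(0.0727·24/12)
= 115.1868 · e^0.145400 = 115.1868 × 1.156502 = HK$133.21

HK$133.21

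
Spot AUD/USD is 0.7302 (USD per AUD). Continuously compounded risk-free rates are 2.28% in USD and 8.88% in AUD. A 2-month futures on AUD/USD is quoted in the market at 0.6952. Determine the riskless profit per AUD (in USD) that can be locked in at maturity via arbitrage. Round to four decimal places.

Fair futures: F* = S·e^(carry·T), with carry = (r_USD − r_AUD) = 0.0228 − 0.0888 = -0.0660
F* = 0.7302 · e^(-0.0660 × 2/12) = 0.7302 · e^-0.011000 = 0.7302 × 0.989060 = 0.7222
Market 0.6952 < fair 0.7222: forward underpriced → reverse cash-and-carry (short spot, go long the forward).
At maturity, profit = |F_mkt − F*| = |0.6952 − 0.7222| = 0.0270 per AUD (in USD)

0.0270 per AUD (in USD)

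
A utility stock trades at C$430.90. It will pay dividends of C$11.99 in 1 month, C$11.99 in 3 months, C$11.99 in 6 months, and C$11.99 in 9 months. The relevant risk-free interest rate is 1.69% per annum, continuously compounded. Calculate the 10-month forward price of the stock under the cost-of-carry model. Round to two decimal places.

C$388.70

PV(dividends) I = 11.99·e^(−0.0169·1/12) + 11.99·e^(−0.0169·3/12) + 11.99·e^(−0.0169·6/12) + 11.99·e^(−0.0169·9/12)
I = 11.9731 + 11.9394 + 11.8891 + 11.8390 = 47.6406
F = (S − I)·e^(rT) = (430.90 − 47.6406) · e^(0.0169·10/12)
= 383.2594 · e^0.014083 = 383.2594 × 1.014183 = C$388.70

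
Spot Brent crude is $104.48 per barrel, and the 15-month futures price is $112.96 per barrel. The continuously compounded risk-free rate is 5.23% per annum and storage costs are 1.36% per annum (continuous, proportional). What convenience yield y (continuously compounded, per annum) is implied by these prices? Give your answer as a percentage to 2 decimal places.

F = S·e^((r+u−y)T) ⇒ (r+u−y) = ln(F/S)/T
ln(112.96/104.48) = 0.078038; /T ⇒ 0.062430
y = r + u − ln(F/S)/T = 0.0523 + 0.0136 − 0.062430 = 0.003470
y = 0.35%

0.35%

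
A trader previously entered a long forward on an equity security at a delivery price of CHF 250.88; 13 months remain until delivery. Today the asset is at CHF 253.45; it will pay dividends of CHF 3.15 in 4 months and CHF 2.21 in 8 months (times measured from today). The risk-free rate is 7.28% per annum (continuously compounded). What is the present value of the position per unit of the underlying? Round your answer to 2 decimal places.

CHF 16.42

PV(remaining dividends) I = 3.15·e^(−0.0728·4/12) + 2.21·e^(−0.0728·8/12) = 5.1798
Current forward F = (S − I)·e^(rT) = (253.45 − 5.1798)·e^(0.0728·13/12) = 248.2702 × 1.082060 = 268.6433
Value (long) = (F − K)·e^(−rT) = (268.6433 − 250.88) × 0.924163 = 16.4162
Value = CHF 16.42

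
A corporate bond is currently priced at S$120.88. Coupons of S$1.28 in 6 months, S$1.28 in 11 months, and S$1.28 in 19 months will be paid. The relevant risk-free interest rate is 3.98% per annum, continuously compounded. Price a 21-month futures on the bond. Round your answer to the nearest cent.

PV(coupons) I = 1.28·e^(−0.0398·6/12) + 1.28·e^(−0.0398·11/12) + 1.28·e^(−0.0398·19/12)
I = 1.2548 + 1.2341 + 1.2018 = 3.6907
F = (S − I)·e^(rT) = (120.88 − 3.6907) · e^(0.0398·21/12)
= 117.1893 · e^0.069650 = 117.1893 × 1.072133 = S$125.64

S$125.64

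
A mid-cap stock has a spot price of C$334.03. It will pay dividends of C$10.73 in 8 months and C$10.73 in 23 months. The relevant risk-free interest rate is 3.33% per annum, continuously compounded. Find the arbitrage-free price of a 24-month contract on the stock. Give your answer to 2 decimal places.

C$335.06

PV(dividends) I = 10.73·e^(−0.0333·8/12) + 10.73·e^(−0.0333·23/12)
I = 10.4944 + 10.0666 = 20.5610
F = (S − I)·e^(rT) = (334.03 − 20.5610) · e^(0.0333·24/12)
= 313.4690 · e^0.066600 = 313.4690 × 1.068868 = C$335.06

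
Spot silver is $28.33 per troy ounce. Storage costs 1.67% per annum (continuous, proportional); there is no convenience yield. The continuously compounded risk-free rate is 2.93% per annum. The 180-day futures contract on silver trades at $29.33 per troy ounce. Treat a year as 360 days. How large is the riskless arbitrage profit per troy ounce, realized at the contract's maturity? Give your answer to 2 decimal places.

Fair futures: F* = S·e^(carry·T), with carry = (r + u) = 0.0293 + 0.0167 = 0.0460
F* = 28.33 · e^(0.0460 × 180/360) = 28.33 · e^0.023000 = 28.33 × 1.023267 = $28.9892
Market $29.33 > fair $28.9892: forward overpriced → cash-and-carry (buy spot, short the forward).
At maturity, profit = |F_mkt − F*| = |29.33 − 28.9892| = $0.34 per troy ounce

$0.34 per troy ounce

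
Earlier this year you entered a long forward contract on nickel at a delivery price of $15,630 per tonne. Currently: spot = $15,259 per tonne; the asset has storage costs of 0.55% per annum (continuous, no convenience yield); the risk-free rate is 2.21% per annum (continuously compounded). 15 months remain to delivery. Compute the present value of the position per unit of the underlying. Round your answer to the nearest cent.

Current fair forward for the remaining 15 months: F = S·e^((r + u)·T), (r + u) = 0.0221 + 0.0055 = 0.0276
F = 15259 · e^(0.0276 × 15/12) = 15259 × 1.03510203 = 15794.6219
Value of long forward = (F − K)·e^(−rT) = (15794.6219 − 15630) · e^(−0.0221·15/12)
= 164.6219 × 0.97275308 = 160.14

$160.14 per tonne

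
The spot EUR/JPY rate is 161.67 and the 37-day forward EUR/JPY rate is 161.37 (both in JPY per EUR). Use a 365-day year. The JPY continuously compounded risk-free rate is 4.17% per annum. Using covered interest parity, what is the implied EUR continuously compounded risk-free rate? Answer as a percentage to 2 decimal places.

6.00%

F = S·e^((r_JPY − r_EUR)T) ⇒ r_EUR = r_JPY − ln(F/S)/T
ln(161.37/161.67) = -0.001857; /(37/365) = -0.018319
r_EUR = 0.0417 + 0.018319 = 0.060019
r_EUR = 6.00%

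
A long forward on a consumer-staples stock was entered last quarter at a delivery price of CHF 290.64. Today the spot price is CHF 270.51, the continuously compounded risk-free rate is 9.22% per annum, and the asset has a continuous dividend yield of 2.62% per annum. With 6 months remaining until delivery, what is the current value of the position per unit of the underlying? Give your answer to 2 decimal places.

-CHF 10.56

Current fair forward for the remaining 6 months: F = S·e^((r − q)·T), (r − q) = 0.0922 − 0.0262 = 0.0660
F = 270.51 · e^(0.0660 × 6/12) = 270.51 × 1.033551 = 279.5859
Value of long forward = (F − K)·e^(−rT) = (279.5859 − 290.64) · e^(−0.0922·6/12)
= -11.0541 × 0.954946 = -10.56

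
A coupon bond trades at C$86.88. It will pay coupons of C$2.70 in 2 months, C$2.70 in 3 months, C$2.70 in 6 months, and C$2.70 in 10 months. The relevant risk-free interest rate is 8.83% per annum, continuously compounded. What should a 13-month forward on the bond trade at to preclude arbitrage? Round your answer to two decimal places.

C$84.16

PV(coupons) I = 2.70·e^(−0.0883·2/12) + 2.70·e^(−0.0883·3/12) + 2.70·e^(−0.0883·6/12) + 2.70·e^(−0.0883·10/12)
I = 2.6606 + 2.6411 + 2.5834 + 2.5085 = 10.3936
F = (S − I)·e^(rT) = (86.88 − 10.3936) · e^(0.0883·13/12)
= 76.4864 · e^0.095658 = 76.4864 × 1.100383 = C$84.16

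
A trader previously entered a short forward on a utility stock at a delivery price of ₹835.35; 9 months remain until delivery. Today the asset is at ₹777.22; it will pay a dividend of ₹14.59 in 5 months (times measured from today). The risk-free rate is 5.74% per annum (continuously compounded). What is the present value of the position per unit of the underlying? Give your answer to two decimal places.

PV(remaining dividends) I = 14.59·e^(−0.0574·5/12) = 14.2452
Current forward F = (S − I)·e^(rT) = (777.22 − 14.2452)·e^(0.0574·9/12) = 762.9748 × 1.043990 = 796.5381
Value (long) = (F − K)·e^(−rT) = (796.5381 − 835.35) × 0.957863 = -37.1765
Short position value = −(long value) = ₹37.18

₹37.18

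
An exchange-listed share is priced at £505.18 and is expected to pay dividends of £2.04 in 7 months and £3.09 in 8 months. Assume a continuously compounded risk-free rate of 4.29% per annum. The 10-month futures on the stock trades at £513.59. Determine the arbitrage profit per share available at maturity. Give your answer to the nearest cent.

£4.80 per share

PV(dividends) I = 2.04·e^(−0.0429·7/12) + 3.09·e^(−0.0429·8/12) = 4.9925
Fair futures F* = (S − I)·e^(rT) = (505.18 − 4.9925)·e^0.035750 = 500.1875 × 1.036397 = 518.3928
Market £513.59 < fair 518.3928: forward underpriced → reverse cash-and-carry (short the stock, invest proceeds at r, pay the dividends, go long the forward).
Profit at T = |F_mkt − F*| = |513.59 − 518.3928| = £4.80 per share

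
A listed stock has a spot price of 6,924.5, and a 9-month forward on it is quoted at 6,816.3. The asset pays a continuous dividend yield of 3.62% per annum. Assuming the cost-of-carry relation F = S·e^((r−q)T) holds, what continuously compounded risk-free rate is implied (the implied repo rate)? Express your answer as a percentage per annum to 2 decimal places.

1.52%

From F = S·e^((r−q)T): (r − q) = ln(F/S)/T
ln(6816.3/6924.5) = ln(0.984374) = -0.015749
(r − q) = -0.015749 / (9/12) = -0.020999
r = ln(F/S)/T + q = -0.020999 + 0.0362 = 0.015201
r = 1.52%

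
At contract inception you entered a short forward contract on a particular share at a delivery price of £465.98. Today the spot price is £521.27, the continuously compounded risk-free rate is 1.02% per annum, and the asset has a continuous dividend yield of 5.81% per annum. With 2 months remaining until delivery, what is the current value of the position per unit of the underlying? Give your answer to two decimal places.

Current fair forward for the remaining 2 months: F = S·e^((r − q)·T), (r − q) = 0.0102 − 0.0581 = -0.0479
F = 521.27 · e^(-0.0479 × 2/12) = 521.27 × 0.992048 = 517.1249
Value of long forward = (F − K)·e^(−rT) = (517.1249 − 465.98) · e^(−0.0102·2/12)
= 51.1449 × 0.998301 = 51.06
Short position value = −(long value) = -£51.06

-£51.06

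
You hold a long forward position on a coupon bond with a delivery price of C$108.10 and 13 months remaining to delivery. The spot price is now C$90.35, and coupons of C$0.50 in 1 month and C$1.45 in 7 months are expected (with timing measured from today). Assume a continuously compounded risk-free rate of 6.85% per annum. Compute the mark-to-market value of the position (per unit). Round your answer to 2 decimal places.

PV(remaining coupons) I = 0.50·e^(−0.0685·1/12) + 1.45·e^(−0.0685·7/12) = 1.8904
Current forward F = (S − I)·e^(rT) = (90.35 − 1.8904)·e^(0.0685·13/12) = 88.4596 × 1.077031 = 95.2737
Value (long) = (F − K)·e^(−rT) = (95.2737 − 108.10) × 0.928478 = -11.9089
Value = -C$11.91

-C$11.91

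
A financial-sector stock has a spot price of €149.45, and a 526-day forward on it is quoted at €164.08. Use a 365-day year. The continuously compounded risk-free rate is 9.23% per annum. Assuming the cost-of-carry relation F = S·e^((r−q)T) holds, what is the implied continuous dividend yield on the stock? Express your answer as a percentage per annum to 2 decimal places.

From F = S·e^((r−q)T): (r − q) = ln(F/S)/T
ln(164.08/149.45) = ln(1.097892) = 0.093392
(r − q) = 0.093392 / (526/365) = 0.064806
q = r − ln(F/S)/T = 0.0923 − 0.064806 = 0.027494
q = 2.75%

2.75%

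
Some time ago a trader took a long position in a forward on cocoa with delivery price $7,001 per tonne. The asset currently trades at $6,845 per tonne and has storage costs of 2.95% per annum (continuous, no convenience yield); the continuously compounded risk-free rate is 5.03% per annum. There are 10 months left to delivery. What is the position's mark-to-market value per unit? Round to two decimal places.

$301.75 per tonne

Current fair forward for the remaining 10 months: F = S·e^((r + u)·T), (r + u) = 0.0503 + 0.0295 = 0.0798
F = 6845 · e^(0.0798 × 10/12) = 6845 × 1.06876096 = 7315.6688
Value of long forward = (F − K)·e^(−rT) = (7315.6688 − 7001) · e^(−0.0503·10/12)
= 314.6688 × 0.95894969 = 301.75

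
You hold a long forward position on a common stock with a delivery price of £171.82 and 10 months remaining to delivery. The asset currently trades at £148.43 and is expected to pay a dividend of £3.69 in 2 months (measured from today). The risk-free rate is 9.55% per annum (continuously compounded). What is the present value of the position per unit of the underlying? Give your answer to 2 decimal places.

-£13.88

PV(remaining dividends) I = 3.69·e^(−0.0955·2/12) = 3.6317
Current forward F = (S − I)·e^(rT) = (148.43 − 3.6317)·e^(0.0955·10/12) = 144.7983 × 1.082836 = 156.7928
Value (long) = (F − K)·e^(−rT) = (156.7928 − 171.82) × 0.923501 = -13.8776
Value = -£13.88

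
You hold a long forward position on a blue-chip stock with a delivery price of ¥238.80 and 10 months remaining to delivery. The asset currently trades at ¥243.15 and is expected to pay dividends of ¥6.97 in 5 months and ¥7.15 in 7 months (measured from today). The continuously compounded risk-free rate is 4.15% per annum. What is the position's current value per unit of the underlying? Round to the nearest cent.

-¥1.36

PV(remaining dividends) I = 6.97·e^(−0.0415·5/12) + 7.15·e^(−0.0415·7/12) = 13.8295
Current forward F = (S − I)·e^(rT) = (243.15 − 13.8295)·e^(0.0415·10/12) = 229.3205 × 1.035188 = 237.3898
Value (long) = (F − K)·e^(−rT) = (237.3898 − 238.80) × 0.966008 = -1.3623
Value = -¥1.36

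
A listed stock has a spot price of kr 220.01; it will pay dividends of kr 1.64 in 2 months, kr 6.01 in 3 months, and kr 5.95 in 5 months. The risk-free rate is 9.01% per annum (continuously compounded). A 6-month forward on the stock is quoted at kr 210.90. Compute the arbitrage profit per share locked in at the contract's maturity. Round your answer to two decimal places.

PV(dividends) I = 1.64·e^(−0.0901·2/12) + 6.01·e^(−0.0901·3/12) + 5.95·e^(−0.0901·5/12) = 13.2225
Fair forward F* = (S − I)·e^(rT) = (220.01 − 13.2225)·e^0.045050 = 206.7875 × 1.046080 = 216.3163
Market kr 210.90 < fair 216.3163: forward underpriced → reverse cash-and-carry (short the stock, invest proceeds at r, pay the dividends, go long the forward).
Profit at T = |F_mkt − F*| = |210.90 − 216.3163| = kr 5.42 per share

kr 5.42 per share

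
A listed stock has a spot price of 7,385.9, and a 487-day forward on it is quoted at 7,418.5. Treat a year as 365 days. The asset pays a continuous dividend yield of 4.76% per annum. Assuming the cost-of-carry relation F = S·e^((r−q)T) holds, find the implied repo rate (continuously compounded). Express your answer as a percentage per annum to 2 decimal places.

5.09%

From F = S·e^((r−q)T): (r − q) = ln(F/S)/T
ln(7418.5/7385.9) = ln(1.004414) = 0.004404
(r − q) = 0.004404 / (487/365) = 0.003301
r = ln(F/S)/T + q = 0.003301 + 0.0476 = 0.050901
r = 5.09%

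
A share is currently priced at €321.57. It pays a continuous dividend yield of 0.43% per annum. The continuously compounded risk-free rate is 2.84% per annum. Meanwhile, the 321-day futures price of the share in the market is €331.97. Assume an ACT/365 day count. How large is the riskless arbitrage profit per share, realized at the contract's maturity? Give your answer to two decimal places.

€3.51 per share

Fair futures: F* = S·e^(carry·T), with carry = (r − q) = 0.0284 − 0.0043 = 0.0241
F* = 321.57 · e^(0.0241 × 321/365) = 321.57 · e^0.021195 = 321.57 × 1.021421 = €328.4584
Market €331.97 > fair €328.4584: forward overpriced → cash-and-carry (buy spot, short the forward).
At maturity, profit = |F_mkt − F*| = |331.97 − 328.4584| = €3.51 per share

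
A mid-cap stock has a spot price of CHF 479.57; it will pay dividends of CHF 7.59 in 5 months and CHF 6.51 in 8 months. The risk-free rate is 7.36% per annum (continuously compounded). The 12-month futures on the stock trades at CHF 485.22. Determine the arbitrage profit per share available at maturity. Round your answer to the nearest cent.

CHF 16.38 per share

PV(dividends) I = 7.59·e^(−0.0736·5/12) + 6.51·e^(−0.0736·8/12) = 13.5591
Fair futures F* = (S − I)·e^(rT) = (479.57 − 13.5591)·e^0.073600 = 466.0109 × 1.076376 = 501.6029
Market CHF 485.22 < fair 501.6029: forward underpriced → reverse cash-and-carry (short the stock, invest proceeds at r, pay the dividends, go long the forward).
Profit at T = |F_mkt − F*| = |485.22 − 501.6029| = CHF 16.38 per share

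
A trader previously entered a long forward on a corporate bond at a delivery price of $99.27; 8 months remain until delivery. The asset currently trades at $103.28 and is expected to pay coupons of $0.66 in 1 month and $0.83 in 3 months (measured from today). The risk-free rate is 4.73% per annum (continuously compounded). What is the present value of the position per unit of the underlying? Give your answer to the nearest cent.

PV(remaining coupons) I = 0.66·e^(−0.0473·1/12) + 0.83·e^(−0.0473·3/12) = 1.4776
Current forward F = (S − I)·e^(rT) = (103.28 − 1.4776)·e^(0.0473·8/12) = 101.8024 × 1.032036 = 105.0637
Value (long) = (F − K)·e^(−rT) = (105.0637 − 99.27) × 0.968959 = 5.6139
Value = $5.61

$5.61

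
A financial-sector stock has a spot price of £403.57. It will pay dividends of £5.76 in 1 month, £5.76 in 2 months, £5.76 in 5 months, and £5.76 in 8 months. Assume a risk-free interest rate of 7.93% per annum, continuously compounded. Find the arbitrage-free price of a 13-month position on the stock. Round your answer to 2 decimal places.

PV(dividends) I = 5.76·e^(−0.0793·1/12) + 5.76·e^(−0.0793·2/12) + 5.76·e^(−0.0793·5/12) + 5.76·e^(−0.0793·8/12)
I = 5.7221 + 5.6844 + 5.5728 + 5.4634 = 22.4427
F = (S − I)·e^(rT) = (403.57 − 22.4427) · e^(0.0793·13/12)
= 381.1273 · e^0.085908 = 381.1273 × 1.089706 = £415.32

£415.32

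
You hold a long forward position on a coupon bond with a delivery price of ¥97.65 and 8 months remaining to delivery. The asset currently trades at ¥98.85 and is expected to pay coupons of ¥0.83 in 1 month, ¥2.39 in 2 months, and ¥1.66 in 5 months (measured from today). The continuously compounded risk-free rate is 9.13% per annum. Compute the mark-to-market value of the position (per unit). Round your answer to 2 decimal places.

PV(remaining coupons) I = 0.83·e^(−0.0913·1/12) + 2.39·e^(−0.0913·2/12) + 1.66·e^(−0.0913·5/12) = 4.7757
Current forward F = (S − I)·e^(rT) = (98.85 − 4.7757)·e^(0.0913·8/12) = 94.0743 × 1.062757 = 99.9781
Value (long) = (F − K)·e^(−rT) = (99.9781 − 97.65) × 0.940949 = 2.1906
Value = ¥2.19

¥2.19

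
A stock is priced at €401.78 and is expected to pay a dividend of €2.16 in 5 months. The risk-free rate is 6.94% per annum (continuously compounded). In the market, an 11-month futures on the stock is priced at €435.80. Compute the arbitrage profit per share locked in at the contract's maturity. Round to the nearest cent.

PV(dividends) I = 2.16·e^(−0.0694·5/12) = 2.0984
Fair futures F* = (S − I)·e^(rT) = (401.78 − 2.0984)·e^0.063617 = 399.6816 × 1.065684 = 425.9343
Market €435.80 > fair 425.9343: forward overpriced → cash-and-carry (borrow at r, buy the stock and collect the dividends, short the forward).
Profit at T = |F_mkt − F*| = |435.80 − 425.9343| = €9.87 per share

€9.87 per share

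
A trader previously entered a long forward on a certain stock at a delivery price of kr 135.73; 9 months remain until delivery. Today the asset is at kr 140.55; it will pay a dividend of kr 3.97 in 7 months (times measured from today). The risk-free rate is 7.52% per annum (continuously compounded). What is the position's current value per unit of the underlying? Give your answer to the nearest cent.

kr 8.46

PV(remaining dividends) I = 3.97·e^(−0.0752·7/12) = 3.7996
Current forward F = (S − I)·e^(rT) = (140.55 − 3.7996)·e^(0.0752·9/12) = 136.7504 × 1.058021 = 144.6848
Value (long) = (F − K)·e^(−rT) = (144.6848 − 135.73) × 0.945161 = 8.4637
Value = kr 8.46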